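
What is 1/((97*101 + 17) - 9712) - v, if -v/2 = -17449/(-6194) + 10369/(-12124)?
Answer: 1883101151/478737357 ≈ 3.9335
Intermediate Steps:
v = -73663045/18774014 (v = -2*(-17449/(-6194) + 10369/(-12124)) = -2*(-17449*(-1/6194) + 10369*(-1/12124)) = -2*(17449/6194 - 10369/12124) = -2*73663045/37548028 = -73663045/18774014 ≈ -3.9237)
1/((97*101 + 17) - 9712) - v = 1/((97*101 + 17) - 9712) - 1*(-73663045/18774014) = 1/((9797 + 17) - 9712) + 73663045/18774014 = 1/(9814 - 9712) + 73663045/18774014 = 1/102 + 73663045/18774014 = 1883101151/478737357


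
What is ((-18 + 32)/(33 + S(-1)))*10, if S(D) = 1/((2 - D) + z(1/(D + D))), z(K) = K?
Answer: 700/167 ≈ 4.1916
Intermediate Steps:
S(D) = 1/(2 + 1/(2*D) - D) (S(D) = 1/((2 - D) + 1/(D + D)) = 1/((2 - D) + 1/(2*D)) = 1/(2 + 1/(2*D) - D))
((-18 + 32)/(33 + S(-1)))*10 = ((-18 + 32)/(33 + 2*(-1)/(1 + 2*(-1)*(2 - 1*(-1)))))*10 = (14/(33 + 2*(-1)/(1 + 2*(-1)*(2 + 1))))*10 = (14/(33 + 2*(-1)/(1 + 2*(-1)*3)))*10 = (14/(33 + 2*(-1)/(1 - 6)))*10 = (14/(33 + 2*(-1)/(-5)))*10 = (14/(33 + 2*(-1)*(-1/5)))*10 = (14/(33 + 2/5))*10 = (14/(167/5))*10 = (14*(5/167))*10 = (70/167)*10 = 700/167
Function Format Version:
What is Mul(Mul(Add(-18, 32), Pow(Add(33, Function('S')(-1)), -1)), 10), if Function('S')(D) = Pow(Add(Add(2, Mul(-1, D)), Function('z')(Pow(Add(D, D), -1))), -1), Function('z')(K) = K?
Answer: Rational(700, 167) ≈ 4.1916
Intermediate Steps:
Function('S')(D) = Pow(Add(2, Mul(Rational(1, 2), Pow(D, -1)), Mul(-1, D)), -1) (Function('S')(D) = Pow(Add(Add(2, Mul(-1, D)), Pow(Add(D, D), -1)), -1) = Pow(Add(Add(2, Mul(-1, D)), Pow(Mul(2, D), -1)), -1) = Pow(Add(Add(2, Mul(-1, D)), Mul(Rational(1, 2), Pow(D, -1))), -1) = Pow(Add(2, Mul(Rational(1, 2), Pow(D, -1)), Mul(-1, D)), -1))
Mul(Mul(Add(-18, 32), Pow(Add(33, Function('S')(-1)), -1)), 10) = Mul(Mul(Add(-18, 32), Pow(Add(33, Mul(2, -1, Pow(Add(1, Mul(2, -1, Add(2, Mul(-1, -1)))), -1))), -1)), 10) = Mul(Mul(14, Pow(Add(33, Mul(2, -1, Pow(Add(1, Mul(2, -1, Add(2, 1))), -1))), -1)), 10) = Mul(Mul(14, Pow(Add(33, Mul(2, -1, Pow(Add(1, Mul(2, -1, 3)), -1))), -1)), 10) = Mul(Mul(14, Pow(Add(33, Mul(2, -1, Pow(Add(1, -6), -1))), -1)), 10) = Mul(Mul(14, Pow(Add(33, Mul(2, -1, Pow(-5, -1))), -1)), 10) = Mul(Mul(14, Pow(Add(33, Mul(2, -1, Rational(-1, 5))), -1)), 10) = Mul(Mul(14, Pow(Add(33, Rational(2, 5)), -1)), 10) = Mul(Mul(14, Pow(Rational(167, 5), -1)), 10) = Mul(Mul(14, Rational(5, 167)), 10) = Mul(Rational(70, 167), 10) = Rational(700, 167)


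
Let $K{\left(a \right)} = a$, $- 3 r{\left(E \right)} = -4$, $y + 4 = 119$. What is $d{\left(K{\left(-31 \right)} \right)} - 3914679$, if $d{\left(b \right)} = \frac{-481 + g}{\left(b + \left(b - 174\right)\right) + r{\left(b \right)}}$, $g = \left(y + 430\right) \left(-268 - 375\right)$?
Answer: $- \frac{688720317}{176} \approx -3.9132 \cdot 10^{6}$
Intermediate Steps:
$y = 115$ ($y = -4 + 119 = 115$)
$r{\left(E \right)} = \frac{4}{3}$ ($r{\left(E \right)} = \left(- \frac{1}{3}\right) \left(-4\right) = \frac{4}{3}$)
$g = -350435$ ($g = \left(115 + 430\right) \left(-268 - 375\right) = 545 \left(-643\right) = -350435$)
$d{\left(b \right)} = - \frac{350916}{- \frac{518}{3} + 2 b}$ ($d{\left(b \right)} = \frac{-481 - 350435}{\left(b + \left(b - 174\right)\right) + \frac{4}{3}} = - \frac{350916}{\left(b + \left(-174 + b\right)\right) + \frac{4}{3}} = - \frac{350916}{\left(-174 + 2 b\right) + \frac{4}{3}} = - \frac{350916}{- \frac{518}{3} + 2 b}$)
$d{\left(K{\left(-31 \right)} \right)} - 3914679 = - \frac{526374}{-259 + 3 \left(-31\right)} - 3914679 = - \frac{526374}{-259 - 93} - 3914679 = - \frac{526374}{-352} - 3914679 = \left(-526374\right) \left(- \frac{1}{352}\right) - 3914679 = \frac{263187}{176} - 3914679 = - \frac{688720317}{176}$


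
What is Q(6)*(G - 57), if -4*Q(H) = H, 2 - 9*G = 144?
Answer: 655/6 ≈ 109.17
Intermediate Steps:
G = -142/9 (G = 2/9 - ⅑*144 = 2/9 - 16 = -142/9 ≈ -15.778)
Q(H) = -H/4
Q(6)*(G - 57) = (-¼*6)*(-142/9 - 57) = -3/2*(-655/9) = 655/6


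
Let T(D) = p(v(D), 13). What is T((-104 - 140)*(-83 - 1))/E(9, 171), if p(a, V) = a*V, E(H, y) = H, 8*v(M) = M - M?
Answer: 0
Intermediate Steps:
v(M) = 0 (v(M) = (M - M)/8 = (1/8)*0 = 0)
p(a, V) = V*a
T(D) = 0 (T(D) = 13*0 = 0)
T((-104 - 140)*(-83 - 1))/E(9, 171) = 0/9 = 0*(1/9) = 0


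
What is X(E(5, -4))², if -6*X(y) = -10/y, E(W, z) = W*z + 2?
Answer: 25/2916 ≈ 0.0085734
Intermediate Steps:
E(W, z) = 2 + W*z
X(y) = 5/(3*y) (X(y) = -(-5)/(3*y) = 5/(3*y))
X(E(5, -4))² = (5/(3*(2 + 5*(-4))))² = (5/(3*(2 - 20)))² = ((5/3)/(-18))² = ((5/3)*(-1/18))² = (-5/54)² = 25/2916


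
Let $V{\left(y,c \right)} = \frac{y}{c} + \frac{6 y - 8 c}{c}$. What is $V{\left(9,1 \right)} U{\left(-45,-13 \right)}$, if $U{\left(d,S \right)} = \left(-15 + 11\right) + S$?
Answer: $-935$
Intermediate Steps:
$V{\left(y,c \right)} = \frac{y}{c} + \frac{- 8 c + 6 y}{c}$
$U{\left(d,S \right)} = -4 + S$
$V{\left(9,1 \right)} U{\left(-45,-13 \right)} = \left(-8 + 7 \cdot 9 \cdot 1^{-1}\right) \left(-4 - 13\right) = \left(-8 + 7 \cdot 9 \cdot 1\right) \left(-17\right) = \left(-8 + 63\right) \left(-17\right) = 55 \left(-17\right) = -935$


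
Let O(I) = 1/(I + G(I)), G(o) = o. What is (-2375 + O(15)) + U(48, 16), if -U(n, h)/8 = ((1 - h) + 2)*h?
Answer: -21329/30 ≈ -710.97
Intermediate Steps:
U(n, h) = -8*h*(3 - h) (U(n, h) = -8*((1 - h) + 2)*h = -8*(3 - h)*h = -8*h*(3 - h))
O(I) = 1/(2*I) (O(I) = 1/(I + I) = 1/(2*I))
(-2375 + O(15)) + U(48, 16) = (-2375 + (½)/15) + 8*16*(-3 + 16) = (-2375 + (½)*(1/15)) + 8*16*13 = (-2375 + 1/30) + 1664 = -71249/30 + 1664 = -21329/30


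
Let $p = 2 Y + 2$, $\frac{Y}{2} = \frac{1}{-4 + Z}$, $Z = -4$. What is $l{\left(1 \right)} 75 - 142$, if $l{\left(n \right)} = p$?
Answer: $- \frac{59}{2} \approx -29.5$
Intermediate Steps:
$Y = - \frac{1}{4}$ ($Y = \frac{2}{-4 - 4} = \frac{2}{-8} = 2 \left(- \frac{1}{8}\right) = - \frac{1}{4} \approx -0.25$)
$p = \frac{3}{2}$ ($p = 2 \left(- \frac{1}{4}\right) + 2 = - \frac{1}{2} + 2 = \frac{3}{2} \approx 1.5$)
$l{\left(n \right)} = \frac{3}{2}$
$l{\left(1 \right)} 75 - 142 = \frac{3}{2} \cdot 75 - 142 = \frac{225}{2} - 142 = - \frac{59}{2}$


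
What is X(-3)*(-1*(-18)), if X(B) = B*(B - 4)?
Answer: 378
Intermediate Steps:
X(B) = B*(-4 + B)
X(-3)*(-1*(-18)) = (-3*(-4 - 3))*(-1*(-18)) = -3*(-7)*18 = 21*18 = 378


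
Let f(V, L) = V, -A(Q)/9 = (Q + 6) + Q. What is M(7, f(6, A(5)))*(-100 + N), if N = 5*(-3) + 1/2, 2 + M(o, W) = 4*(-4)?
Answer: 2061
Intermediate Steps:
A(Q) = -54 - 18*Q (A(Q) = -9*((Q + 6) + Q) = -9*((6 + Q) + Q) = -9*(6 + 2*Q) = -54 - 18*Q)
M(o, W) = -18 (M(o, W) = -2 + 4*(-4) = -2 - 16 = -18)
N = -29/2 (N = -15 + ½ = -29/2 ≈ -14.500)
M(7, f(6, A(5)))*(-100 + N) = -18*(-100 - 29/2) = -18*(-229/2) = 2061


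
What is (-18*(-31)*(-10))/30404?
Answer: -1395/7601 ≈ -0.18353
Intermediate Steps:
(-18*(-31)*(-10))/30404 = (558*(-10))*(1/30404) = -5580*1/30404 = -1395/7601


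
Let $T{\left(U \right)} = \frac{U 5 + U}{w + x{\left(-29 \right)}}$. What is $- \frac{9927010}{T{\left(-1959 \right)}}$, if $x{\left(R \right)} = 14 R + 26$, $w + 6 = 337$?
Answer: $- \frac{243211745}{5877} \approx -41384.0$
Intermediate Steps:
$w = 331$ ($w = -6 + 337 = 331$)
$x{\left(R \right)} = 26 + 14 R$
$T{\left(U \right)} = - \frac{6 U}{49}$ ($T{\left(U \right)} = \frac{U 5 + U}{331 + \left(26 + 14 \left(-29\right)\right)} = \frac{5 U + U}{331 + \left(26 - 406\right)} = \frac{6 U}{331 - 380} = \frac{6 U}{-49} = 6 U \left(- \frac{1}{49}\right) = - \frac{6 U}{49}$)
$- \frac{9927010}{T{\left(-1959 \right)}} = - \frac{9927010}{\left(- \frac{6}{49}\right) \left(-1959\right)} = - \frac{9927010}{\frac{11754}{49}} = \left(-9927010\right) \frac{49}{11754} = - \frac{243211745}{5877}$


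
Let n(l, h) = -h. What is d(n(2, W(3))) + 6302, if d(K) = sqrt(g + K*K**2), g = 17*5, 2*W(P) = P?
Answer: 6302 + sqrt(1306)/4 ≈ 6311.0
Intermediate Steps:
W(P) = P/2
g = 85
d(K) = sqrt(85 + K**3) (d(K) = sqrt(85 + K*K**2) = sqrt(85 + K**3))
d(n(2, W(3))) + 6302 = sqrt(85 + (-3/2)**3) + 6302 = sqrt(85 - 27/8) + 6302 = sqrt(653/8) + 6302 = sqrt(1306)/4 + 6302 = 6302 + sqrt(1306)/4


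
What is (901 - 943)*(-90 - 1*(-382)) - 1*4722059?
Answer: -4734323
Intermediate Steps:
(901 - 943)*(-90 - 1*(-382)) - 1*4722059 = -42*(-90 + 382) - 4722059 = -42*292 - 4722059 = -12264 - 4722059 = -4734323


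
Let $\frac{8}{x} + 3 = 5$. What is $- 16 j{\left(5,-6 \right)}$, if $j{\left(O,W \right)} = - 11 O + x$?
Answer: $816$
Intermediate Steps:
$x = 4$ ($x = \frac{8}{-3 + 5} = \frac{8}{2} = 8 \cdot \frac{1}{2} = 4$)
$j{\left(O,W \right)} = 4 - 11 O$ ($j{\left(O,W \right)} = - 11 O + 4 = 4 - 11 O$)
$- 16 j{\left(5,-6 \right)} = - 16 \left(4 - 55\right) = \left(-16\right) \left(-51\right) = 816$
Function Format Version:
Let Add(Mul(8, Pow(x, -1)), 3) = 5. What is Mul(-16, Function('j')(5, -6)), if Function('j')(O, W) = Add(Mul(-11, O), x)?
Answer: 816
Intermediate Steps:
x = 4 (x = Mul(8, Pow(Add(-3, 5), -1)) = Mul(8, Pow(2, -1)) = Mul(8, Rational(1, 2)) = 4)
Function('j')(O, W) = Add(4, Mul(-11, O)) (Function('j')(O, W) = Add(Mul(-11, O), 4) = Add(4, Mul(-11, O)))
Mul(-16, Function('j')(5, -6)) = Mul(-16, Add(4, Mul(-11, 5))) = Mul(-16, Add(4, -55)) = Mul(-16, -51) = 816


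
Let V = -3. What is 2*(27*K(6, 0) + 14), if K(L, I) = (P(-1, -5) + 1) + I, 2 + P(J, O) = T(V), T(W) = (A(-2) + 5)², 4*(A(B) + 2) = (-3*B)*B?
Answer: -26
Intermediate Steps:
A(B) = -2 - 3*B²/4 (A(B) = -2 + ((-3*B)*B)/4 = -2 + (-3*B²)/4 = -2 - 3*B²/4)
T(W) = 0 (T(W) = ((-2 - ¾*(-2)²) + 5)² = ((-2 - ¾*4) + 5)² = ((-2 - 3) + 5)² = (-5 + 5)² = 0² = 0)
P(J, O) = -2 (P(J, O) = -2 + 0 = -2)
K(L, I) = -1 + I (K(L, I) = (-2 + 1) + I = -1 + I)
2*(27*K(6, 0) + 14) = 2*(27*(-1 + 0) + 14) = 2*(27*(-1) + 14) = 2*(-27 + 14) = 2*(-13) = -26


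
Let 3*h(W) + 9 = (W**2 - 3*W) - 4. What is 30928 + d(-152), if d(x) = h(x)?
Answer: 38777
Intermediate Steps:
h(W) = -13/3 - W + W**2/3 (h(W) = -3 + ((W**2 - 3*W) - 4)/3 = -3 + (-4 + W**2 - 3*W)/3 = -3 + (-4/3 - W + W**2/3) = -13/3 - W + W**2/3)
d(x) = -13/3 - x + x**2/3
30928 + d(-152) = 30928 + (-13/3 - 1*(-152) + (1/3)*(-152)**2) = 30928 + (-13/3 + 152 + (1/3)*23104) = 30928 + (-13/3 + 152 + 23104/3) = 30928 + 7849 = 38777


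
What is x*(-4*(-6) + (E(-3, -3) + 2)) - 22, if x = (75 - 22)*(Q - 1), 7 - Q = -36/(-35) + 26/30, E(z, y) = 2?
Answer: 91042/15 ≈ 6069.5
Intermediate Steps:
Q = 536/105 (Q = 7 - (-36/(-35) + 26/30) = 7 - (-36*(-1/35) + 26*(1/30)) = 7 - (36/35 + 13/15) = 7 - 1*199/105 = 7 - 199/105 = 536/105 ≈ 5.1048)
x = 22843/105 (x = (75 - 22)*(536/105 - 1) = 53*(431/105) = 22843/105 ≈ 217.55)
x*(-4*(-6) + (E(-3, -3) + 2)) - 22 = 22843*(-4*(-6) + (2 + 2))/105 - 22 = 22843*(24 + 4)/105 - 22 = (22843/105)*28 - 22 = 91372/15 - 22 = 91042/15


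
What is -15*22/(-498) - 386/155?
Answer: -23513/12865 ≈ -1.8277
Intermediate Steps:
-15*22/(-498) - 386/155 = -330*(-1/498) - 386*1/155 = 55/83 - 386/155 = -23513/12865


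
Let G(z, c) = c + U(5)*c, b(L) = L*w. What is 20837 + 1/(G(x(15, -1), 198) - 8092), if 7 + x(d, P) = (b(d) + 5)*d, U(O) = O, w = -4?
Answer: 143858647/6904 ≈ 20837.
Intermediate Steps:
b(L) = -4*L (b(L) = L*(-4) = -4*L)
x(d, P) = -7 + d*(5 - 4*d) (x(d, P) = -7 + (-4*d + 5)*d = -7 + (5 - 4*d)*d = -7 + d*(5 - 4*d))
G(z, c) = 6*c (G(z, c) = c + 5*c = 6*c)
20837 + 1/(G(x(15, -1), 198) - 8092) = 20837 + 1/(6*198 - 8092) = 20837 + 1/(1188 - 8092) = 20837 + 1/(-6904) = 20837 - 1/6904 = 143858647/6904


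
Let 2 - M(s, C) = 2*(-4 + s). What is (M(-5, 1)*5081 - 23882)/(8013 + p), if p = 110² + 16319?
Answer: 38869/18216 ≈ 2.1338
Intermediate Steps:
M(s, C) = 10 - 2*s (M(s, C) = 2 - 2*(-4 + s) = 2 - (-8 + 2*s) = 2 + (8 - 2*s) = 10 - 2*s)
p = 28419 (p = 12100 + 16319 = 28419)
(M(-5, 1)*5081 - 23882)/(8013 + p) = ((10 - 2*(-5))*5081 - 23882)/(8013 + 28419) = ((10 + 10)*5081 - 23882)/36432 = (20*5081 - 23882)*(1/36432) = (101620 - 23882)*(1/36432) = 77738*(1/36432) = 38869/18216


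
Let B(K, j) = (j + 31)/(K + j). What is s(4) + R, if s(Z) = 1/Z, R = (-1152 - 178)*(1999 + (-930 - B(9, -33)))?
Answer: -17059907/12 ≈ -1.4217e+6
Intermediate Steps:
B(K, j) = (31 + j)/(K + j)
R = -8529955/6 (R = (-1152 - 178)*(1999 + (-930 - (31 - 33)/(9 - 33))) = -1330*(1999 + (-930 - (-2)/(-24))) = -1330*(1999 + (-930 - (-1)*(-2)/24)) = -1330*(1999 + (-930 - 1*1/12)) = -1330*(1999 + (-930 - 1/12)) = -1330*(1999 - 11161/12) = -1330*12827/12 = -8529955/6 ≈ -1.4217e+6)
s(4) + R = 1/4 - 8529955/6 = ¼ - 8529955/6 = -17059907/12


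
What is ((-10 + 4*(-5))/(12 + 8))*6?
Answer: -9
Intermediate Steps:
((-10 + 4*(-5))/(12 + 8))*6 = ((-10 - 20)/20)*6 = -30*1/20*6 = -3/2*6 = -9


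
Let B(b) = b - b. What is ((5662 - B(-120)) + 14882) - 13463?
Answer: 7081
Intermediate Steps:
B(b) = 0
((5662 - B(-120)) + 14882) - 13463 = ((5662 - 1*0) + 14882) - 13463 = ((5662 + 0) + 14882) - 13463 = (5662 + 14882) - 13463 = 20544 - 13463 = 7081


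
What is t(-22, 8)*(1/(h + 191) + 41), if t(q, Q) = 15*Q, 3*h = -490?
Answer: 408720/83 ≈ 4924.3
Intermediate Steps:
h = -490/3 (h = (⅓)*(-490) = -490/3 ≈ -163.33)
t(-22, 8)*(1/(h + 191) + 41) = (15*8)*(1/(-490/3 + 191) + 41) = 120*(1/(83/3) + 41) = 120*(3/83 + 41) = 120*(3406/83) = 408720/83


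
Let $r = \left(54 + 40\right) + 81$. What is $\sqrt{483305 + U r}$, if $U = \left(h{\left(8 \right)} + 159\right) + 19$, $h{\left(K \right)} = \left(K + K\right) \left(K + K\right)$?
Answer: $\sqrt{559255} \approx 747.83$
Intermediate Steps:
$h{\left(K \right)} = 4 K^{2}$ ($h{\left(K \right)} = 2 K 2 K = 4 K^{2}$)
$U = 434$ ($U = \left(4 \cdot 8^{2} + 159\right) + 19 = \left(4 \cdot 64 + 159\right) + 19 = \left(256 + 159\right) + 19 = 415 + 19 = 434$)
$r = 175$ ($r = 94 + 81 = 175$)
$\sqrt{483305 + U r} = \sqrt{483305 + 434 \cdot 175} = \sqrt{483305 + 75950} = \sqrt{559255}$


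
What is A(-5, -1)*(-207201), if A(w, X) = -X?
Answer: -207201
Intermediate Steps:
A(-5, -1)*(-207201) = -1*(-1)*(-207201) = 1*(-207201) = -207201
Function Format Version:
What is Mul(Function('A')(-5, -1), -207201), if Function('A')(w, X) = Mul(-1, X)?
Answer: -207201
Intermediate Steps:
Mul(Function('A')(-5, -1), -207201) = Mul(Mul(-1, -1), -207201) = Mul(1, -207201) = -207201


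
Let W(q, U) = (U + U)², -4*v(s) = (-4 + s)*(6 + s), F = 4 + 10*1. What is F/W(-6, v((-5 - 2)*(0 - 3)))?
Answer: 56/210681 ≈ 0.00026580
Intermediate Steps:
F = 14 (F = 4 + 10 = 14)
v(s) = -(-4 + s)*(6 + s)/4
W(q, U) = 4*U² (W(q, U) = (2*U)² = 4*U²)
F/W(-6, v((-5 - 2)*(0 - 3))) = 14/((4*(6 - (-5 - 2)*(0 - 3)/2 - (0 - 3)²*(-5 - 2)²/4)²)) = 14/((4*(6 - (-7)*(-3)/2 - (-7*(-3))²/4)²)) = 14/((4*(6 - ½*21 - ¼*21²)²)) = 14/((4*(6 - 21/2 - ¼*441)²)) = 14/((4*(6 - 21/2 - 441/4)²)) = 14/((4*(-459/4)²)) = 14/((4*(210681/16))) = 14/(210681/4) = 14*(4/210681) = 56/210681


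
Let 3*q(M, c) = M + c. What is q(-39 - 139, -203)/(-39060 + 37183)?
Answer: 127/1877 ≈ 0.067661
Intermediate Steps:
q(M, c) = M/3 + c/3 (q(M, c) = (M + c)/3 = M/3 + c/3)
q(-39 - 139, -203)/(-39060 + 37183) = ((-39 - 139)/3 + (⅓)*(-203))/(-39060 + 37183) = ((⅓)*(-178) - 203/3)/(-1877) = (-178/3 - 203/3)*(-1/1877) = -127*(-1/1877) = 127/1877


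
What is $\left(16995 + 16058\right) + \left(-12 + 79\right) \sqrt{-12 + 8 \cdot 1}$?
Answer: $33053 + 134 i \approx 33053.0 + 134.0 i$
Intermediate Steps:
$\left(16995 + 16058\right) + \left(-12 + 79\right) \sqrt{-12 + 8 \cdot 1} = 33053 + 67 \sqrt{-12 + 8} = 33053 + 67 \sqrt{-4} = 33053 + 67 \cdot 2 i = 33053 + 134 i$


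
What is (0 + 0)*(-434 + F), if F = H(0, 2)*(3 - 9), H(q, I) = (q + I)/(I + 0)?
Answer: 0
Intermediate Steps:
H(q, I) = (I + q)/I
F = -6 (F = ((2 + 0)/2)*(3 - 9) = ((1/2)*2)*(-6) = 1*(-6) = -6)
(0 + 0)*(-434 + F) = (0 + 0)*(-434 - 6) = 0*(-440) = 0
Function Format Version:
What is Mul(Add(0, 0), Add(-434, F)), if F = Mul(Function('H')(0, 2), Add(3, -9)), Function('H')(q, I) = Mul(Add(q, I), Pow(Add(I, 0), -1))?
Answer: 0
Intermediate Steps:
Function('H')(q, I) = Mul(Pow(I, -1), Add(I, q)) (Function('H')(q, I) = Mul(Add(I, q), Pow(I, -1)) = Mul(Pow(I, -1), Add(I, q)))
F = -6 (F = Mul(Mul(Pow(2, -1), Add(2, 0)), Add(3, -9)) = Mul(Mul(Rational(1, 2), 2), -6) = Mul(1, -6) = -6)
Mul(Add(0, 0), Add(-434, F)) = Mul(Add(0, 0), Add(-434, -6)) = Mul(0, -440) = 0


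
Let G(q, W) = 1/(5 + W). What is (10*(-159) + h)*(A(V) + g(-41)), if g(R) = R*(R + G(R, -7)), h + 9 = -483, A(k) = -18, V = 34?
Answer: -3505047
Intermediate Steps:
h = -492 (h = -9 - 483 = -492)
g(R) = R*(-½ + R) (g(R) = R*(R + 1/(5 - 7)) = R*(R + 1/(-2)) = R*(R - ½) = R*(-½ + R))
(10*(-159) + h)*(A(V) + g(-41)) = (10*(-159) - 492)*(-18 - 41*(-½ - 41)) = (-1590 - 492)*(-18 - 41*(-83/2)) = -2082*(-18 + 3403/2) = -2082*3367/2 = -3505047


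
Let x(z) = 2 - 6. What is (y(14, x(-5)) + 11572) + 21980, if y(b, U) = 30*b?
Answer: 33972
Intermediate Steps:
x(z) = -4
(y(14, x(-5)) + 11572) + 21980 = (30*14 + 11572) + 21980 = (420 + 11572) + 21980 = 11992 + 21980 = 33972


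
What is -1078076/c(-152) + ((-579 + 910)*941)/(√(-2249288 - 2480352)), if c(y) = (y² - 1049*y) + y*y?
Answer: -269519/51414 - 311471*I*√1182410/2364820 ≈ -5.2421 - 143.22*I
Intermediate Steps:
c(y) = -1049*y + 2*y² (c(y) = (y² - 1049*y) + y² = -1049*y + 2*y²)
-1078076/c(-152) + ((-579 + 910)*941)/(√(-2249288 - 2480352)) = -1078076*(-1/(152*(-1049 + 2*(-152)))) + ((-579 + 910)*941)/(√(-2249288 - 2480352)) = -1078076*(-1/(152*(-1049 - 304))) + (331*941)/(√(-4729640)) = -1078076/((-152*(-1353))) + 311471/((2*I*√1182410)) = -1078076/205656 + 311471*(-I*√1182410/2364820) = -1078076*1/205656 - 311471*I*√1182410/2364820 = -269519/51414 - 311471*I*√1182410/2364820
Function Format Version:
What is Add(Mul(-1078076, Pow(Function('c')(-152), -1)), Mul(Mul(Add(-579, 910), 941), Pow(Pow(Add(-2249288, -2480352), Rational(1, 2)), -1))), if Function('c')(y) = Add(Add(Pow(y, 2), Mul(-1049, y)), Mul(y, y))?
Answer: Add(Rational(-269519, 51414), Mul(Rational(-311471, 2364820), I, Pow(1182410, Rational(1, 2)))) ≈ Add(-5.2421, Mul(-143.22, I))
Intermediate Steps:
Function('c')(y) = Add(Mul(-1049, y), Mul(2, Pow(y, 2))) (Function('c')(y) = Add(Add(Pow(y, 2), Mul(-1049, y)), Pow(y, 2)) = Add(Mul(-1049, y), Mul(2, Pow(y, 2))))
Add(Mul(-1078076, Pow(Function('c')(-152), -1)), Mul(Mul(Add(-579, 910), 941), Pow(Pow(Add(-2249288, -2480352), Rational(1, 2)), -1))) = Add(Mul(-1078076, Pow(Mul(-152, Add(-1049, Mul(2, -152))), -1)), Mul(Mul(Add(-579, 910), 941), Pow(Pow(Add(-2249288, -2480352), Rational(1, 2)), -1))) = Add(Mul(-1078076, Pow(Mul(-152, Add(-1049, -304)), -1)), Mul(Mul(331, 941), Pow(Pow(-4729640, Rational(1, 2)), -1))) = Add(Mul(-1078076, Pow(Mul(-152, -1353), -1)), Mul(311471, Pow(Mul(2, I, Pow(1182410, Rational(1, 2))), -1))) = Add(Mul(-1078076, Pow(205656, -1)), Mul(311471, Mul(Rational(-1, 2364820), I, Pow(1182410, Rational(1, 2))))) = Add(Mul(-1078076, Rational(1, 205656)), Mul(Rational(-311471, 2364820), I, Pow(1182410, Rational(1, 2)))) = Add(Rational(-269519, 51414), Mul(Rational(-311471, 2364820), I, Pow(1182410, Rational(1, 2))))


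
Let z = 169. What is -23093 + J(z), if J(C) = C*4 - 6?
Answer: -22423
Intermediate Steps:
J(C) = -6 + 4*C (J(C) = 4*C - 6 = -6 + 4*C)
-23093 + J(z) = -23093 + (-6 + 4*169) = -23093 + (-6 + 676) = -23093 + 670 = -22423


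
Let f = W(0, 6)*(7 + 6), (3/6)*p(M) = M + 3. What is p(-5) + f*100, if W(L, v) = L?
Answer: -4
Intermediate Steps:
p(M) = 6 + 2*M (p(M) = 2*(M + 3) = 2*(3 + M) = 6 + 2*M)
f = 0 (f = 0*(7 + 6) = 0*13 = 0)
p(-5) + f*100 = (6 + 2*(-5)) + 0*100 = (6 - 10) + 0 = -4 + 0 = -4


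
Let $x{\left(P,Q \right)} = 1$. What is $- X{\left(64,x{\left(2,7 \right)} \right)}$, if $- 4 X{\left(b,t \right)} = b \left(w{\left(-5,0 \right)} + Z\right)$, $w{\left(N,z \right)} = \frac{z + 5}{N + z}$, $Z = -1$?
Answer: $-32$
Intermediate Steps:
$w{\left(N,z \right)} = \frac{5 + z}{N + z}$
$X{\left(b,t \right)} = \frac{b}{2}$ ($X{\left(b,t \right)} = - \frac{b \left(\frac{5 + 0}{-5 + 0} - 1\right)}{4} = - \frac{b \left(\frac{1}{-5} \cdot 5 - 1\right)}{4} = - \frac{b \left(\left(- \frac{1}{5}\right) 5 - 1\right)}{4} = - \frac{b \left(-1 - 1\right)}{4} = - \frac{b \left(-2\right)}{4} = - \frac{\left(-2\right) b}{4} = \frac{b}{2}$)
$- X{\left(64,x{\left(2,7 \right)} \right)} = - \frac{64}{2} = \left(-1\right) 32 = -32$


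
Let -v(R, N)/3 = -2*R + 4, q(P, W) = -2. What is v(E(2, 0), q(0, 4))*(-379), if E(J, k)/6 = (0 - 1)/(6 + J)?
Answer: 12507/2 ≈ 6253.5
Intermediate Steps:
E(J, k) = -6/(6 + J) (E(J, k) = 6*((0 - 1)/(6 + J)) = 6*(-1/(6 + J)) = -6/(6 + J))
v(R, N) = -12 + 6*R (v(R, N) = -3*(-2*R + 4) = -3*(4 - 2*R) = -12 + 6*R)
v(E(2, 0), q(0, 4))*(-379) = (-12 + 6*(-6/(6 + 2)))*(-379) = (-12 + 6*(-6/8))*(-379) = (-12 + 6*(-6*1/8))*(-379) = (-12 + 6*(-3/4))*(-379) = (-12 - 9/2)*(-379) = -33/2*(-379) = 12507/2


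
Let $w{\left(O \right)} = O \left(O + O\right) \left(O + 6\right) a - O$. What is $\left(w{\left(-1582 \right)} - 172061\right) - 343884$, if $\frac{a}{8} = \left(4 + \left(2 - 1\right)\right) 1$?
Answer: $-315543956283$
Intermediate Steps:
$a = 40$ ($a = 8 \left(4 + \left(2 - 1\right)\right) 1 = 8 \left(4 + 1\right) 1 = 8 \cdot 5 \cdot 1 = 8 \cdot 5 = 40$)
$w{\left(O \right)} = - O + 80 O^{2} \left(6 + O\right)$ ($w{\left(O \right)} = O \left(O + O\right) \left(O + 6\right) 40 - O = O 2 O \left(6 + O\right) 40 - O = 2 O^{2} \left(6 + O\right) 40 - O = 80 O^{2} \left(6 + O\right) - O = - O + 80 O^{2} \left(6 + O\right)$)
$\left(w{\left(-1582 \right)} - 172061\right) - 343884 = \left(- 1582 \left(-1 + 80 \left(-1582\right)^{2} + 480 \left(-1582\right)\right) - 172061\right) - 343884 = \left(- 1582 \left(-1 + 80 \cdot 2502724 - 759360\right) - 172061\right) - 343884 = \left(- 1582 \left(-1 + 200217920 - 759360\right) - 172061\right) - 343884 = \left(\left(-1582\right) 199458559 - 172061\right) - 343884 = \left(-315543440338 - 172061\right) - 343884 = -315543612399 - 343884 = -315543956283$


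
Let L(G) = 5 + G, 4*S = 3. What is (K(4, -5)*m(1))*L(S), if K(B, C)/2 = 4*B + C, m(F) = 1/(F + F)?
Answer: 253/4 ≈ 63.250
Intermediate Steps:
S = 3/4 (S = (1/4)*3 = 3/4 ≈ 0.75000)
m(F) = 1/(2*F)
K(B, C) = 2*C + 8*B (K(B, C) = 2*(4*B + C) = 2*(C + 4*B) = 2*C + 8*B)
(K(4, -5)*m(1))*L(S) = ((2*(-5) + 8*4)*((1/2)/1))*(5 + 3/4) = ((-10 + 32)*((1/2)*1))*(23/4) = (22*(1/2))*(23/4) = 11*(23/4) = 253/4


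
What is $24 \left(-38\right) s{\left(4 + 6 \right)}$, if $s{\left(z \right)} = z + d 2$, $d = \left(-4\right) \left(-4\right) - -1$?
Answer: $-40128$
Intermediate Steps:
$d = 17$ ($d = 16 + 1 = 17$)
$s{\left(z \right)} = 34 + z$ ($s{\left(z \right)} = z + 17 \cdot 2 = z + 34 = 34 + z$)
$24 \left(-38\right) s{\left(4 + 6 \right)} = 24 \left(-38\right) \left(34 + \left(4 + 6\right)\right) = - 912 \left(34 + 10\right) = \left(-912\right) 44 = -40128$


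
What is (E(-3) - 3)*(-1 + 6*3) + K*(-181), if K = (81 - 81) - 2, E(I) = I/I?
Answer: 328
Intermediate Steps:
E(I) = 1
K = -2 (K = 0 - 2 = -2)
(E(-3) - 3)*(-1 + 6*3) + K*(-181) = (1 - 3)*(-1 + 6*3) - 2*(-181) = -2*(-1 + 18) + 362 = -2*17 + 362 = -34 + 362 = 328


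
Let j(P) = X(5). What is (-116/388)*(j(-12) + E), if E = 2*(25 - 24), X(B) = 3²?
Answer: -319/97 ≈ -3.2887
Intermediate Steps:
X(B) = 9
j(P) = 9
E = 2 (E = 2*1 = 2)
(-116/388)*(j(-12) + E) = (-116/388)*(9 + 2) = -116*1/388*11 = -29/97*11 = -319/97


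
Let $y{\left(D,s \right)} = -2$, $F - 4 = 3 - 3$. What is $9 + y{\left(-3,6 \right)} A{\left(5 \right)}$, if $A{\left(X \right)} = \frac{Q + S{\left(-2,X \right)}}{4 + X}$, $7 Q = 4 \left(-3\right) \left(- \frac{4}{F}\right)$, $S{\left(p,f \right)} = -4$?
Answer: $\frac{599}{63} \approx 9.5079$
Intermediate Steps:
$F = 4$ ($F = 4 + \left(3 - 3\right) = 4 + 0 = 4$)
$Q = \frac{12}{7}$ ($Q = \frac{4 \left(-3\right) \left(- \frac{4}{4}\right)}{7} = \frac{\left(-12\right) \left(\left(-4\right) \frac{1}{4}\right)}{7} = \frac{\left(-12\right) \left(-1\right)}{7} = \frac{1}{7} \cdot 12 = \frac{12}{7} \approx 1.7143$)
$A{\left(X \right)} = - \frac{16}{7 \left(4 + X\right)}$ ($A{\left(X \right)} = \frac{\frac{12}{7} - 4}{4 + X} = - \frac{16}{7 \left(4 + X\right)}$)
$9 + y{\left(-3,6 \right)} A{\left(5 \right)} = 9 - 2 \left(- \frac{16}{28 + 7 \cdot 5}\right) = 9 - 2 \left(- \frac{16}{28 + 35}\right) = 9 - 2 \left(- \frac{16}{63}\right) = 9 - 2 \left(\left(-16\right) \frac{1}{63}\right) = 9 - - \frac{32}{63} = 9 + \frac{32}{63} = \frac{599}{63}$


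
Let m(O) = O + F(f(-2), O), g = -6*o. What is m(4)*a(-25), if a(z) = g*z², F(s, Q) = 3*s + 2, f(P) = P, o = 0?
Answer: 0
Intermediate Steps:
g = 0 (g = -6*0 = 0)
F(s, Q) = 2 + 3*s
m(O) = -4 + O (m(O) = O + (2 + 3*(-2)) = O + (2 - 6) = O - 4 = -4 + O)
a(z) = 0 (a(z) = 0*z² = 0)
m(4)*a(-25) = (-4 + 4)*0 = 0*0 = 0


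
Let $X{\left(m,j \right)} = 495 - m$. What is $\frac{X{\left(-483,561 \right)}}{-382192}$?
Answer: $- \frac{489}{191096} \approx -0.0025589$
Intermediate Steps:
$\frac{X{\left(-483,561 \right)}}{-382192} = \frac{495 - -483}{-382192} = \left(495 + 483\right) \left(- \frac{1}{382192}\right) = 978 \left(- \frac{1}{382192}\right) = - \frac{489}{191096}$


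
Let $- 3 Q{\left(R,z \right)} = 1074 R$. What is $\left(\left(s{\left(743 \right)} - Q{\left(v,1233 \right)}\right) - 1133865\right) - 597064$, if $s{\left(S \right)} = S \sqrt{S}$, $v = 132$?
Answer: $-1683673 + 743 \sqrt{743} \approx -1.6634 \cdot 10^{6}$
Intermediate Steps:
$s{\left(S \right)} = S^{\frac{3}{2}}$
$Q{\left(R,z \right)} = - 358 R$ ($Q{\left(R,z \right)} = - \frac{1074 R}{3} = - 358 R$)
$\left(\left(s{\left(743 \right)} - Q{\left(v,1233 \right)}\right) - 1133865\right) - 597064 = \left(\left(743^{\frac{3}{2}} - \left(-358\right) 132\right) - 1133865\right) - 597064 = \left(\left(743 \sqrt{743} - -47256\right) - 1133865\right) - 597064 = \left(\left(743 \sqrt{743} + 47256\right) - 1133865\right) - 597064 = \left(\left(47256 + 743 \sqrt{743}\right) - 1133865\right) - 597064 = \left(-1086609 + 743 \sqrt{743}\right) - 597064 = -1683673 + 743 \sqrt{743}$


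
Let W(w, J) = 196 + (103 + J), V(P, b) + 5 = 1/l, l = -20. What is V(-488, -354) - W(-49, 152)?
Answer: -9121/20 ≈ -456.05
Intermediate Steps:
V(P, b) = -101/20 (V(P, b) = -5 + 1/(-20) = -5 - 1/20 = -101/20)
W(w, J) = 299 + J
V(-488, -354) - W(-49, 152) = -101/20 - (299 + 152) = -101/20 - 1*451 = -101/20 - 451 = -9121/20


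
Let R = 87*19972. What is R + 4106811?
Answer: 5844375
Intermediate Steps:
R = 1737564
R + 4106811 = 1737564 + 4106811 = 5844375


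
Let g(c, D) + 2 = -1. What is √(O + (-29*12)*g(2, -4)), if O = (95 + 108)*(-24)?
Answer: 2*I*√957 ≈ 61.871*I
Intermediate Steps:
O = -4872 (O = 203*(-24) = -4872)
g(c, D) = -3 (g(c, D) = -2 - 1 = -3)
√(O + (-29*12)*g(2, -4)) = √(-4872 - 29*12*(-3)) = √(-4872 - 348*(-3)) = √(-4872 + 1044) = √(-3828) = 2*I*√957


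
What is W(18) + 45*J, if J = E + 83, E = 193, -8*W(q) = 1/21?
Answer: 2086559/168 ≈ 12420.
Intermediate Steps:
W(q) = -1/168 (W(q) = -1/8/21 = -1/8*1/21 = -1/168)
J = 276 (J = 193 + 83 = 276)
W(18) + 45*J = -1/168 + 45*276 = -1/168 + 12420 = 2086559/168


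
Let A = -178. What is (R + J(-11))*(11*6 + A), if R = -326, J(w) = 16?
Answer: 34720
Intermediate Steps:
(R + J(-11))*(11*6 + A) = (-326 + 16)*(11*6 - 178) = -310*(66 - 178) = -310*(-112) = 34720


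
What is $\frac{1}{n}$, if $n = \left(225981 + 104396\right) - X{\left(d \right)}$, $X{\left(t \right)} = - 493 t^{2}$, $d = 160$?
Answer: $\frac{1}{12951177} \approx 7.7213 \cdot 10^{-8}$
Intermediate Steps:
$n = 12951177$ ($n = \left(225981 + 104396\right) - - 493 \cdot 160^{2} = 330377 - \left(-493\right) 25600 = 330377 - -12620800 = 330377 + 12620800 = 12951177$)
$\frac{1}{n} = \frac{1}{12951177}$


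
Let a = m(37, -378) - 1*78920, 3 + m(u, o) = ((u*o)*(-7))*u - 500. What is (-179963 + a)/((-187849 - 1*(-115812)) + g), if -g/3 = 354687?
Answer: -1681494/568049 ≈ -2.9601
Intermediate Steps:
g = -1064061 (g = -3*354687 = -1064061)
m(u, o) = -503 - 7*o*u² (m(u, o) = -3 + (((u*o)*(-7))*u - 500) = -3 + (((o*u)*(-7))*u - 500) = -3 + ((-7*o*u)*u - 500) = -3 + (-7*o*u² - 500) = -3 + (-500 - 7*o*u²) = -503 - 7*o*u²)
a = 3542951 (a = (-503 - 7*(-378)*37²) - 1*78920 = (-503 - 7*(-378)*1369) - 78920 = (-503 + 3622374) - 78920 = 3621871 - 78920 = 3542951)
(-179963 + a)/((-187849 - 1*(-115812)) + g) = (-179963 + 3542951)/((-187849 - 1*(-115812)) - 1064061) = 3362988/((-187849 + 115812) - 1064061) = 3362988/(-72037 - 1064061) = 3362988/(-1136098) = 3362988*(-1/1136098) = -1681494/568049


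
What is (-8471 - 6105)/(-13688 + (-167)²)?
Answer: -14576/14201 ≈ -1.0264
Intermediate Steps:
(-8471 - 6105)/(-13688 + (-167)²) = -14576/(-13688 + 27889) = -14576/14201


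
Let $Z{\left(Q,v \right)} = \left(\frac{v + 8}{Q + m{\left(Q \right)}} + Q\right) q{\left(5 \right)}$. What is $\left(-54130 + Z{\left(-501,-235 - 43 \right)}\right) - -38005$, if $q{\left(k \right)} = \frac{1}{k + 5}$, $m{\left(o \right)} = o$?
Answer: $- \frac{13506186}{835} \approx -16175.0$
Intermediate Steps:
$q{\left(k \right)} = \frac{1}{5 + k}$
$Z{\left(Q,v \right)} = \frac{Q}{10} + \frac{8 + v}{20 Q}$ ($Z{\left(Q,v \right)} = \frac{\frac{v + 8}{Q + Q} + Q}{5 + 5} = \frac{\frac{8 + v}{2 Q} + Q}{10} = \left(\left(8 + v\right) \frac{1}{2 Q} + Q\right) \frac{1}{10} = \left(\frac{8 + v}{2 Q} + Q\right) \frac{1}{10} = \left(Q + \frac{8 + v}{2 Q}\right) \frac{1}{10} = \frac{Q}{10} + \frac{8 + v}{20 Q}$)
$\left(-54130 + Z{\left(-501,-235 - 43 \right)}\right) - -38005 = \left(-54130 + \frac{8 - 278 + 2 \left(-501\right)^{2}}{20 \left(-501\right)}\right) - -38005 = \left(-54130 + \frac{1}{20} \left(- \frac{1}{501}\right) \left(8 - 278 + 2 \cdot 251001\right)\right) + 38005 = \left(-54130 + \frac{1}{20} \left(- \frac{1}{501}\right) \left(8 - 278 + 502002\right)\right) + 38005 = \left(-54130 + \frac{1}{20} \left(- \frac{1}{501}\right) 501732\right) + 38005 = \left(-54130 - \frac{41811}{835}\right) + 38005 = - \frac{45240361}{835} + 38005 = - \frac{13506186}{835}$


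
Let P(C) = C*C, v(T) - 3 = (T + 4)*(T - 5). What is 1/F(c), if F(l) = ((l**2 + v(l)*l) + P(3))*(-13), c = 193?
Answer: -1/93415205 ≈ -1.0705e-8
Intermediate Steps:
v(T) = 3 + (-5 + T)*(4 + T) (v(T) = 3 + (T + 4)*(T - 5) = 3 + (4 + T)*(-5 + T) = 3 + (-5 + T)*(4 + T))
P(C) = C**2
F(l) = -117 - 13*l**2 - 13*l*(-17 + l**2 - l) (F(l) = ((l**2 + (-17 + l**2 - l)*l) + 3**2)*(-13) = ((l**2 + l*(-17 + l**2 - l)) + 9)*(-13) = (9 + l**2 + l*(-17 + l**2 - l))*(-13) = -117 - 13*l**2 - 13*l*(-17 + l**2 - l))
1/F(c) = 1/(-117 - 13*193**3 + 221*193) = 1/(-117 - 13*7189057 + 42653) = 1/(-117 - 93457741 + 42653) = 1/(-93415205) = -1/93415205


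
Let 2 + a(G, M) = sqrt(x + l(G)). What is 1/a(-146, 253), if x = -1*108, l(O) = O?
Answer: -1/129 - I*sqrt(254)/258 ≈ -0.0077519 - 0.061773*I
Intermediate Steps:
x = -108
a(G, M) = -2 + sqrt(-108 + G)
1/a(-146, 253) = 1/(-2 + sqrt(-108 - 146)) = 1/(-2 + sqrt(-254)) = 1/(-2 + I*sqrt(254))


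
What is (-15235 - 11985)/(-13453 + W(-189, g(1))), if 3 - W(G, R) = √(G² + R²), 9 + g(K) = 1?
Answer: 73221800/36173343 - 5444*√35785/36173343 ≈ 1.9957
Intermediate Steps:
g(K) = -8 (g(K) = -9 + 1 = -8)
W(G, R) = 3 - √(G² + R²)
(-15235 - 11985)/(-13453 + W(-189, g(1))) = (-15235 - 11985)/(-13453 + (3 - √((-189)² + (-8)²))) = -27220/(-13453 + (3 - √(35721 + 64))) = -27220/(-13453 + (3 - √35785)) = -27220/(-13450 - √35785)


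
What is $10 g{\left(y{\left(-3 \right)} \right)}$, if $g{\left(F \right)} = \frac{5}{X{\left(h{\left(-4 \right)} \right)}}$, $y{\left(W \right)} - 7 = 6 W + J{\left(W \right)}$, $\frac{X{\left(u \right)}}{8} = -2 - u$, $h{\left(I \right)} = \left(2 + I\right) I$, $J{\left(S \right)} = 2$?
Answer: $- \frac{5}{8} \approx -0.625$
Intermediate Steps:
$h{\left(I \right)} = I \left(2 + I\right)$
$X{\left(u \right)} = -16 - 8 u$ ($X{\left(u \right)} = 8 \left(-2 - u\right) = -16 - 8 u$)
$y{\left(W \right)} = 9 + 6 W$ ($y{\left(W \right)} = 7 + \left(6 W + 2\right) = 7 + \left(2 + 6 W\right) = 9 + 6 W$)
$g{\left(F \right)} = - \frac{1}{16}$ ($g{\left(F \right)} = \frac{5}{-16 - 8 \left(- 4 \left(2 - 4\right)\right)} = \frac{5}{-16 - 8 \left(\left(-4\right) \left(-2\right)\right)} = \frac{5}{-16 - 64} = \frac{5}{-80} = 5 \left(- \frac{1}{80}\right) = - \frac{1}{16}$)
$10 g{\left(y{\left(-3 \right)} \right)} = 10 \left(- \frac{1}{16}\right) = - \frac{5}{8}$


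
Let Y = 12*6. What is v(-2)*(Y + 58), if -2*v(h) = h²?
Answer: -260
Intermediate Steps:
Y = 72
v(h) = -h²/2
v(-2)*(Y + 58) = (-½*(-2)²)*(72 + 58) = -½*4*130 = -2*130 = -260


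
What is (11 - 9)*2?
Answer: 4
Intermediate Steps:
(11 - 9)*2 = 2*2 = 4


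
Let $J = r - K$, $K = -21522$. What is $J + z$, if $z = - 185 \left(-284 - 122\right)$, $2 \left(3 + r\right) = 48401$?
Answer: $\frac{241659}{2} \approx 1.2083 \cdot 10^{5}$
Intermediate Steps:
$r = \frac{48395}{2}$ ($r = -3 + \frac{1}{2} \cdot 48401 = -3 + \frac{48401}{2} = \frac{48395}{2} \approx 24198.0$)
$z = 75110$ ($z = \left(-185\right) \left(-406\right) = 75110$)
$J = \frac{91439}{2}$ ($J = \frac{48395}{2} - -21522 = \frac{48395}{2} + 21522 = \frac{91439}{2} \approx 45720.0$)
$J + z = \frac{91439}{2} + 75110 = \frac{241659}{2}$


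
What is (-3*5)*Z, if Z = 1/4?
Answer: -15/4 ≈ -3.7500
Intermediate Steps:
Z = ¼ ≈ 0.25000
(-3*5)*Z = -3*5*(¼) = -15*¼ = -15/4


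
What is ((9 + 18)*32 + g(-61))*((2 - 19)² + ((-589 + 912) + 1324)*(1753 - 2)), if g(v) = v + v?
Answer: 2140066012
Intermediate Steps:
g(v) = 2*v
((9 + 18)*32 + g(-61))*((2 - 19)² + ((-589 + 912) + 1324)*(1753 - 2)) = ((9 + 18)*32 + 2*(-61))*((2 - 19)² + ((-589 + 912) + 1324)*(1753 - 2)) = (27*32 - 122)*((-17)² + (323 + 1324)*1751) = (864 - 122)*(289 + 1647*1751) = 742*(289 + 2883897) = 742*2884186 = 2140066012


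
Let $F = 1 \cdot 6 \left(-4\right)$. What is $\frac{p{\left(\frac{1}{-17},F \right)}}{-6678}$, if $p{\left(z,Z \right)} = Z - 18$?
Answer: $\frac{1}{159} \approx 0.0062893$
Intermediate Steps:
$F = -24$ ($F = 6 \left(-4\right) = -24$)
$p{\left(z,Z \right)} = -18 + Z$ ($p{\left(z,Z \right)} = Z - 18 = -18 + Z$)
$\frac{p{\left(\frac{1}{-17},F \right)}}{-6678} = \frac{-18 - 24}{-6678} = \left(-42\right) \left(- \frac{1}{6678}\right) = \frac{1}{159}$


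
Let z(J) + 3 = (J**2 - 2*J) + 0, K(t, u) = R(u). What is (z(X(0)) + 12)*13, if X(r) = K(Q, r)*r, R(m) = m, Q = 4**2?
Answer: 117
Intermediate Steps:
Q = 16
K(t, u) = u
X(r) = r**2 (X(r) = r*r = r**2)
z(J) = -3 + J**2 - 2*J (z(J) = -3 + ((J**2 - 2*J) + 0) = -3 + (J**2 - 2*J) = -3 + J**2 - 2*J)
(z(X(0)) + 12)*13 = ((-3 + (0**2)**2 - 2*0**2) + 12)*13 = ((-3 + 0**2 - 2*0) + 12)*13 = ((-3 + 0 + 0) + 12)*13 = (-3 + 12)*13 = 9*13 = 117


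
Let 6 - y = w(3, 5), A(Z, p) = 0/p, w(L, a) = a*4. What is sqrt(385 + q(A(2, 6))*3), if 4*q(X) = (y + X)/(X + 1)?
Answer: sqrt(1498)/2 ≈ 19.352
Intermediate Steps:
w(L, a) = 4*a
A(Z, p) = 0
y = -14 (y = 6 - 4*5 = 6 - 1*20 = 6 - 20 = -14)
q(X) = (-14 + X)/(4*(1 + X)) (q(X) = ((-14 + X)/(X + 1))/4 = ((-14 + X)/(1 + X))/4 = (-14 + X)/(4*(1 + X)))
sqrt(385 + q(A(2, 6))*3) = sqrt(385 + ((-14 + 0)/(4*(1 + 0)))*3) = sqrt(385 + ((1/4)*(-14)/1)*3) = sqrt(385 + ((1/4)*1*(-14))*3) = sqrt(385 - 7/2*3) = sqrt(385 - 21/2) = sqrt(749/2) = sqrt(1498)/2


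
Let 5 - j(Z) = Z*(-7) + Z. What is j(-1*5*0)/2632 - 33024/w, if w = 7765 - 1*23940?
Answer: 87000043/42572600 ≈ 2.0436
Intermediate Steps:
j(Z) = 5 + 6*Z (j(Z) = 5 - (Z*(-7) + Z) = 5 - (-7*Z + Z) = 5 - (-6)*Z = 5 + 6*Z)
w = -16175 (w = 7765 - 23940 = -16175)
j(-1*5*0)/2632 - 33024/w = (5 + 6*(-1*5*0))/2632 - 33024/(-16175) = (5 + 6*(-5*0))*(1/2632) - 33024*(-1/16175) = (5 + 6*0)*(1/2632) + 33024/16175 = (5 + 0)*(1/2632) + 33024/16175 = 5*(1/2632) + 33024/16175 = 5/2632 + 33024/16175 = 87000043/42572600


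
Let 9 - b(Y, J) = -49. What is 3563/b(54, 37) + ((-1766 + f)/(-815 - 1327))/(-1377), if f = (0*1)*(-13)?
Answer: 5254543607/85536486 ≈ 61.430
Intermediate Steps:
b(Y, J) = 58 (b(Y, J) = 9 - 1*(-49) = 9 + 49 = 58)
f = 0 (f = 0*(-13) = 0)
3563/b(54, 37) + ((-1766 + f)/(-815 - 1327))/(-1377) = 3563/58 + ((-1766 + 0)/(-815 - 1327))/(-1377) = 3563*(1/58) - 1766/(-2142)*(-1/1377) = 3563/58 - 1766*(-1/2142)*(-1/1377) = 3563/58 + (883/1071)*(-1/1377) = 3563/58 - 883/1474767 = 5254543607/85536486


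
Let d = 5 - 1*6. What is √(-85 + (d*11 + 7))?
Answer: I*√89 ≈ 9.434*I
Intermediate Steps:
d = -1 (d = 5 - 6 = -1)
√(-85 + (d*11 + 7)) = √(-85 + (-1*11 + 7)) = √(-85 + (-11 + 7)) = √(-85 - 4) = √(-89) = I*√89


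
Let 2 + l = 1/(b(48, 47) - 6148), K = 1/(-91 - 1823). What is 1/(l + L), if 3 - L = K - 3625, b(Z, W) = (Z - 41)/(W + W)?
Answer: 122901130/445639541601 ≈ 0.00027579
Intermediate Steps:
b(Z, W) = (-41 + Z)/(2*W) (b(Z, W) = (-41 + Z)/((2*W)) = (-41 + Z)*(1/(2*W)) = (-41 + Z)/(2*W))
K = -1/1914 (K = 1/(-1914) = -1/1914 ≈ -0.00052247)
L = 6943993/1914 (L = 3 - (-1/1914 - 3625) = 3 - 1*(-6938251/1914) = 3 + 6938251/1914 = 6943993/1914 ≈ 3628.0)
l = -1155904/577905 (l = -2 + 1/((½)*(-41 + 48)/47 - 6148) = -2 + 1/((½)*(1/47)*7 - 6148) = -2 + 1/(7/94 - 6148) = -2 + 1/(-577905/94) = -2 - 94/577905 = -1155904/577905 ≈ -2.0002)
1/(l + L) = 1/(-1155904/577905 + 6943993/1914) = 1/(445639541601/122901130) = 122901130/445639541601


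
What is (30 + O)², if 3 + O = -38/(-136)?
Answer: 3441025/4624 ≈ 744.17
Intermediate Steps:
O = -185/68 (O = -3 - 38/(-136) = -3 - 38*(-1/136) = -3 + 19/68 = -185/68 ≈ -2.7206)
(30 + O)² = (30 - 185/68)² = (1855/68)² = 3441025/4624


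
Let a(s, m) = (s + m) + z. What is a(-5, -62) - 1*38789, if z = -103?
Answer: -38959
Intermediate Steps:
a(s, m) = -103 + m + s (a(s, m) = (s + m) - 103 = (m + s) - 103 = -103 + m + s)
a(-5, -62) - 1*38789 = (-103 - 62 - 5) - 1*38789 = -170 - 38789 = -38959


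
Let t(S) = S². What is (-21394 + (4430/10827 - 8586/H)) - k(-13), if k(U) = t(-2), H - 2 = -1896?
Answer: -219346634741/10253169 ≈ -21393.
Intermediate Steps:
H = -1894 (H = 2 - 1896 = -1894)
k(U) = 4 (k(U) = (-2)² = 4)
(-21394 + (4430/10827 - 8586/H)) - k(-13) = (-21394 + (4430/10827 - 8586/(-1894))) - 1*4 = (-21394 + (4430*(1/10827) - 8586*(-1/1894))) - 4 = (-21394 + (4430/10827 + 4293/947)) - 4 = (-21394 + 50675521/10253169) - 4 = -219305622065/10253169 - 4 = -219346634741/10253169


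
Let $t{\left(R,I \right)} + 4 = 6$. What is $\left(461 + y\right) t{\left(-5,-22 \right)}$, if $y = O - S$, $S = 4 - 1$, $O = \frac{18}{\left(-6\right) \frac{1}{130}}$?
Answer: $136$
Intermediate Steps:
$O = -390$ ($O = \frac{18}{\left(-6\right) \frac{1}{130}} = \frac{18}{- \frac{3}{65}} = 18 \left(- \frac{65}{3}\right) = -390$)
$t{\left(R,I \right)} = 2$ ($t{\left(R,I \right)} = -4 + 6 = 2$)
$S = 3$ ($S = 4 - 1 = 3$)
$y = -393$ ($y = -390 - 3 = -393$)
$\left(461 + y\right) t{\left(-5,-22 \right)} = \left(461 - 393\right) 2 = 68 \cdot 2 = 136$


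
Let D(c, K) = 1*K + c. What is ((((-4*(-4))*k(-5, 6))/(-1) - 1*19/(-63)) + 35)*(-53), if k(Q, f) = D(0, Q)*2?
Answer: -652112/63 ≈ -10351.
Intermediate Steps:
D(c, K) = K + c
k(Q, f) = 2*Q (k(Q, f) = (Q + 0)*2 = Q*2 = 2*Q)
((((-4*(-4))*k(-5, 6))/(-1) - 1*19/(-63)) + 35)*(-53) = ((((-4*(-4))*(2*(-5)))/(-1) - 1*19/(-63)) + 35)*(-53) = (((16*(-10))*(-1) - 19*(-1/63)) + 35)*(-53) = ((-160*(-1) + 19/63) + 35)*(-53) = ((160 + 19/63) + 35)*(-53) = (10099/63 + 35)*(-53) = (12304/63)*(-53) = -652112/63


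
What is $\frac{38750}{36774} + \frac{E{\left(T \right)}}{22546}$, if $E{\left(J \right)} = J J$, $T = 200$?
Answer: $\frac{586154375}{207276651} \approx 2.8279$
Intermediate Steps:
$E{\left(J \right)} = J^{2}$
$\frac{38750}{36774} + \frac{E{\left(T \right)}}{22546} = \frac{38750}{36774} + \frac{200^{2}}{22546} = 38750 \cdot \frac{1}{36774} + 40000 \cdot \frac{1}{22546} = \frac{19375}{18387} + \frac{20000}{11273} = \frac{586154375}{207276651}$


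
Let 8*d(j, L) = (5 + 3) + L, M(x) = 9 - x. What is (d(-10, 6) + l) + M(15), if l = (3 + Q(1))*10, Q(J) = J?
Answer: 143/4 ≈ 35.750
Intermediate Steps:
d(j, L) = 1 + L/8 (d(j, L) = ((5 + 3) + L)/8 = (8 + L)/8 = 1 + L/8)
l = 40 (l = (3 + 1)*10 = 4*10 = 40)
(d(-10, 6) + l) + M(15) = ((1 + (⅛)*6) + 40) + (9 - 1*15) = ((1 + ¾) + 40) + (9 - 15) = (7/4 + 40) - 6 = 167/4 - 6 = 143/4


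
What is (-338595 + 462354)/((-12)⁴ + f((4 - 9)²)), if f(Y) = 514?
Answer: 123759/21250 ≈ 5.8240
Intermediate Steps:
(-338595 + 462354)/((-12)⁴ + f((4 - 9)²)) = (-338595 + 462354)/((-12)⁴ + 514) = 123759/(20736 + 514) = 123759/21250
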